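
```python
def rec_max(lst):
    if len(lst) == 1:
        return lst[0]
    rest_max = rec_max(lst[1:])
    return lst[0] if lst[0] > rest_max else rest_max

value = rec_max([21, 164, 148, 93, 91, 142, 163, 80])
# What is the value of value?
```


rec_max([21, 164, 148, 93, 91, 142, 163, 80])
= compare 21 with rec_max([164, 148, 93, 91, 142, 163, 80])
= compare 164 with rec_max([148, 93, 91, 142, 163, 80])
= compare 148 with rec_max([93, 91, 142, 163, 80])
= compare 93 with rec_max([91, 142, 163, 80])
= compare 91 with rec_max([142, 163, 80])
= compare 142 with rec_max([163, 80])
= compare 163 with rec_max([80])
Base: rec_max([80]) = 80
compare 163 with 80: max = 163
compare 142 with 163: max = 163
compare 91 with 163: max = 163
compare 93 with 163: max = 163
compare 148 with 163: max = 163
compare 164 with 163: max = 164
compare 21 with 164: max = 164
= 164


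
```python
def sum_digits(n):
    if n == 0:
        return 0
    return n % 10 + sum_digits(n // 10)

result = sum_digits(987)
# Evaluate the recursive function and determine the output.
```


sum_digits(987)
= 7 + sum_digits(98)
= 7 + 8 + sum_digits(9)
= 7 + 8 + 9 + sum_digits(0)
= 7 + 8 + 9 + 0
= 24


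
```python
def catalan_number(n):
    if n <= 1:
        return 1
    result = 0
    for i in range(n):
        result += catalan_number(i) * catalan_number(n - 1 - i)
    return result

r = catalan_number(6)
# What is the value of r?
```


catalan_number(6)
= sum of catalan_number(i) * catalan_number(6-1-i) for i in 0..5
First compute sub-values bottom-up:
  catalan_number(0) = 1, catalan_number(1) = 1
  catalan_number(2) = 1*1 + 1*1 = 2
  catalan_number(3) = 1*2 + 1*1 + 2*1 = 5
  catalan_number(4) = 1*5 + 1*2 + 2*1 + 5*1 = 14
  catalan_number(5) = 1*14 + 1*5 + 2*2 + 5*1 + 14*1 = 42
Now catalan_number(6):
  catalan_number(0)*catalan_number(5) = 1*42 = 42
  catalan_number(1)*catalan_number(4) = 1*14 = 14
  catalan_number(2)*catalan_number(3) = 2*5 = 10
  catalan_number(3)*catalan_number(2) = 5*2 = 10
  catalan_number(4)*catalan_number(1) = 14*1 = 14
  catalan_number(5)*catalan_number(0) = 42*1 = 42
= 42 + 14 + 10 + 10 + 14 + 42
= 132


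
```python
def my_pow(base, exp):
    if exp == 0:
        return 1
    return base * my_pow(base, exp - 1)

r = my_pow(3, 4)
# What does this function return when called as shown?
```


my_pow(3, 4)
= 3 * my_pow(3, 3)
= 3 * 3 * my_pow(3, 2)
= 3 * 3 * 3 * my_pow(3, 1)
= 3 * 3 * 3 * 3 * my_pow(3, 0)
= 3 * 3 * 3 * 3 * 1
= 81


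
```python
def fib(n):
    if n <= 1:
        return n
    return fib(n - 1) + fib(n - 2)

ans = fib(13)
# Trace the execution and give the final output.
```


fib(13)
= fib(12) + fib(11)
= (fib(11) + fib(10)) + fib(11)
Computing bottom-up: fib(0)=0, fib(1)=1, fib(2)=1, fib(3)=2, fib(4)=3, fib(5)=5, fib(6)=8, fib(7)=13, fib(8)=21, fib(9)=34, fib(10)=55, fib(11)=89, fib(12)=144, fib(13)=233
= 233


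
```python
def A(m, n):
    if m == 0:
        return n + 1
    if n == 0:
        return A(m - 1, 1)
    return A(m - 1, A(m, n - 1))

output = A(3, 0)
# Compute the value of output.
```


A(3, 0)
n == 0: return A(2, 1)
= A(2, 1) = 5
= 5


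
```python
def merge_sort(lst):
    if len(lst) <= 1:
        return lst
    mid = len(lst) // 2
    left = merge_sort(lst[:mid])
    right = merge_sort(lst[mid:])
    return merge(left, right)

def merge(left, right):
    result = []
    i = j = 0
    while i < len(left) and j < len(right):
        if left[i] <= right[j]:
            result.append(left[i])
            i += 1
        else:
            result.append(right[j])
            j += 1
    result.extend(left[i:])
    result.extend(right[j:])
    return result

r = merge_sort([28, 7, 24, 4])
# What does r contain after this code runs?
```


merge_sort([28, 7, 24, 4])
Split into [28, 7] and [24, 4]
Left sorted: [7, 28]
Right sorted: [4, 24]
Merge [7, 28] and [4, 24]
= [4, 7, 24, 28]


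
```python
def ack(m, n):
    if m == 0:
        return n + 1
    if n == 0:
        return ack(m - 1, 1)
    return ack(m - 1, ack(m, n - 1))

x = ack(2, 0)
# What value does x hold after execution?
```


ack(2, 0)
n == 0: return ack(1, 1)
= ack(1, 1) = 3
= 3


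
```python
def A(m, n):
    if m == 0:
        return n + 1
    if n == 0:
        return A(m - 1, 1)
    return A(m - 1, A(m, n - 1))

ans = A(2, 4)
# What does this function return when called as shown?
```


A(2, 4)
= A(1, A(2, 3))
First compute A(2, 3) = 9
= A(1, 9)
= 11


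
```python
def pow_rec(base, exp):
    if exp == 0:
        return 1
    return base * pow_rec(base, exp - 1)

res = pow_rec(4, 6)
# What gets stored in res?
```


pow_rec(4, 6)
= 4 * pow_rec(4, 5)
= 4 * 4 * pow_rec(4, 4)
= 4 * 4 * 4 * pow_rec(4, 3)
= 4 * 4 * 4 * 4 * pow_rec(4, 2)
= 4 * 4 * 4 * 4 * 4 * pow_rec(4, 1)
= 4 * 4 * 4 * 4 * 4 * 4 * pow_rec(4, 0)
= 4 * 4 * 4 * 4 * 4 * 4 * 1
= 4096


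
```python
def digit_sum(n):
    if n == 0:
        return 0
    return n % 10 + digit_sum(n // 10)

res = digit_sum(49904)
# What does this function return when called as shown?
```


digit_sum(49904)
= 4 + digit_sum(4990)
= 4 + 0 + digit_sum(499)
= 4 + 0 + 9 + digit_sum(49)
= 4 + 0 + 9 + 9 + digit_sum(4)
= 4 + 0 + 9 + 9 + 4 + digit_sum(0)
= 4 + 0 + 9 + 9 + 4 + 0
= 26


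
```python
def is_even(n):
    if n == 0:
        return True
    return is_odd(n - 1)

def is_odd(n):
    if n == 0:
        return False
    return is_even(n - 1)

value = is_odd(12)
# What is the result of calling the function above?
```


is_odd(12)
= is_even(11)
= is_odd(10)
= is_even(9)
= is_odd(8)
= is_even(7)
= is_odd(6)
= is_even(5)
= is_odd(4)
= is_even(3)
= is_odd(2)
= is_even(1)
= is_odd(0)
n == 0: return False
= False


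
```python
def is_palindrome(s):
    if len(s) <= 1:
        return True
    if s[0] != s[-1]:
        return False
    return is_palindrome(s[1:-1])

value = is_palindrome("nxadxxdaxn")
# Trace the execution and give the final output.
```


is_palindrome("nxadxxdaxn")
"nxadxxdaxn": s[0]='n' == s[-1]='n' -> is_palindrome("xadxxdax")
"xadxxdax": s[0]='x' == s[-1]='x' -> is_palindrome("adxxda")
"adxxda": s[0]='a' == s[-1]='a' -> is_palindrome("dxxd")
"dxxd": s[0]='d' == s[-1]='d' -> is_palindrome("xx")
"xx": s[0]='x' == s[-1]='x' -> is_palindrome("")
"": len <= 1 -> True
= True


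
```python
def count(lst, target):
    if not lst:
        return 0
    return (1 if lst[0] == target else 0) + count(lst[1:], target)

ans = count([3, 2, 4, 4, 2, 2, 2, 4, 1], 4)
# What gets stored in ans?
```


count([3, 2, 4, 4, 2, 2, 2, 4, 1], 4)
lst[0]=3 != 4: 0 + count([2, 4, 4, 2, 2, 2, 4, 1], 4)
lst[0]=2 != 4: 0 + count([4, 4, 2, 2, 2, 4, 1], 4)
lst[0]=4 == 4: 1 + count([4, 2, 2, 2, 4, 1], 4)
lst[0]=4 == 4: 1 + count([2, 2, 2, 4, 1], 4)
lst[0]=2 != 4: 0 + count([2, 2, 4, 1], 4)
lst[0]=2 != 4: 0 + count([2, 4, 1], 4)
lst[0]=2 != 4: 0 + count([4, 1], 4)
lst[0]=4 == 4: 1 + count([1], 4)
lst[0]=1 != 4: 0 + count([], 4)
= 3


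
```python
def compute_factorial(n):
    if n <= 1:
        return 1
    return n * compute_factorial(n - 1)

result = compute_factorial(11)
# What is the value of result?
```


compute_factorial(11)
= 11 * compute_factorial(10)
= 11 * 10 * compute_factorial(9)
= 11 * 10 * 9 * compute_factorial(8)
= 11 * 10 * 9 * 8 * compute_factorial(7)
= 11 * 10 * 9 * 8 * 7 * compute_factorial(6)
= 11 * 10 * 9 * 8 * 7 * 6 * compute_factorial(5)
= 11 * 10 * 9 * 8 * 7 * 6 * 5 * compute_factorial(4)
= 11 * 10 * 9 * 8 * 7 * 6 * 5 * 4 * compute_factorial(3)
= 11 * 10 * 9 * 8 * 7 * 6 * 5 * 4 * 3 * compute_factorial(2)
= 11 * 10 * 9 * 8 * 7 * 6 * 5 * 4 * 3 * 2 * compute_factorial(1)
= 11 * 10 * 9 * 8 * 7 * 6 * 5 * 4 * 3 * 2 * 1
= 39916800


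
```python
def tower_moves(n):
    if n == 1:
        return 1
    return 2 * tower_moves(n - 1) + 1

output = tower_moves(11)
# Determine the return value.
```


tower_moves(11)
= 2 * tower_moves(10) + 1
= 2 * (2 * tower_moves(9) + 1) + 1
= 2 * (2 * (2 * tower_moves(8) + 1) + 1) + 1
= 2 * (2 * (2 * (2 * tower_moves(7) + 1) + 1) + 1) + 1
= 2 * (2 * (2 * (2 * (2 * tower_moves(6) + 1) + 1) + 1) + 1) + 1
= 2 * (2 * (2 * (2 * (2 * (2 * tower_moves(5) + 1) + 1) + 1) + 1) + 1) + 1
= 2 * (2 * (2 * (2 * (2 * (2 * (2 * tower_moves(4) + 1) + 1) + 1) + 1) + 1) + 1) + 1
= 2 * (2 * (2 * (2 * (2 * (2 * (2 * (2 * tower_moves(3) + 1) + 1) + 1) + 1) + 1) + 1) + 1) + 1
= 2 * (2 * (2 * (2 * (2 * (2 * (2 * (2 * (2 * tower_moves(2) + 1) + 1) + 1) + 1) + 1) + 1) + 1) + 1) + 1
= 2 * (2 * (2 * (2 * (2 * (2 * (2 * (2 * (2 * (2 * tower_moves(1) + 1) + 1) + 1) + 1) + 1) + 1) + 1) + 1) + 1) + 1
Now compute bottom-up:
tower_moves(1) = 1
tower_moves(2) = 2 * 1 + 1 = 3
tower_moves(3) = 2 * 3 + 1 = 7
tower_moves(4) = 2 * 7 + 1 = 15
tower_moves(5) = 2 * 15 + 1 = 31
tower_moves(6) = 2 * 31 + 1 = 63
tower_moves(7) = 2 * 63 + 1 = 127
tower_moves(8) = 2 * 127 + 1 = 255
tower_moves(9) = 2 * 255 + 1 = 511
tower_moves(10) = 2 * 511 + 1 = 1023
tower_moves(11) = 2 * 1023 + 1 = 2047
= 2047


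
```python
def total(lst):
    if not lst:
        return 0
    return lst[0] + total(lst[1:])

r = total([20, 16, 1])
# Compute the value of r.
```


total([20, 16, 1])
= 20 + total([16, 1])
= 20 + 16 + total([1])
= 20 + 16 + 1 + total([])
= 20 + 16 + 1 + 0
= 37


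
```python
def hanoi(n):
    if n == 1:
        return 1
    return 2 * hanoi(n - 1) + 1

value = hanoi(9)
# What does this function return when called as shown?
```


hanoi(9)
= 2 * hanoi(8) + 1
= 2 * (2 * hanoi(7) + 1) + 1
= 2 * (2 * (2 * hanoi(6) + 1) + 1) + 1
= 2 * (2 * (2 * (2 * hanoi(5) + 1) + 1) + 1) + 1
= 2 * (2 * (2 * (2 * (2 * hanoi(4) + 1) + 1) + 1) + 1) + 1
= 2 * (2 * (2 * (2 * (2 * (2 * hanoi(3) + 1) + 1) + 1) + 1) + 1) + 1
= 2 * (2 * (2 * (2 * (2 * (2 * (2 * hanoi(2) + 1) + 1) + 1) + 1) + 1) + 1) + 1
= 2 * (2 * (2 * (2 * (2 * (2 * (2 * (2 * hanoi(1) + 1) + 1) + 1) + 1) + 1) + 1) + 1) + 1
Now compute bottom-up:
hanoi(1) = 1
hanoi(2) = 2 * 1 + 1 = 3
hanoi(3) = 2 * 3 + 1 = 7
hanoi(4) = 2 * 7 + 1 = 15
hanoi(5) = 2 * 15 + 1 = 31
hanoi(6) = 2 * 31 + 1 = 63
hanoi(7) = 2 * 63 + 1 = 127
hanoi(8) = 2 * 127 + 1 = 255
hanoi(9) = 2 * 255 + 1 = 511
= 511


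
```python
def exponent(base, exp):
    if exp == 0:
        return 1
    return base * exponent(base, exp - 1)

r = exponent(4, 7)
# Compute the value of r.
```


exponent(4, 7)
= 4 * exponent(4, 6)
= 4 * 4 * exponent(4, 5)
= 4 * 4 * 4 * exponent(4, 4)
= 4 * 4 * 4 * 4 * exponent(4, 3)
= 4 * 4 * 4 * 4 * 4 * exponent(4, 2)
= 4 * 4 * 4 * 4 * 4 * 4 * exponent(4, 1)
= 4 * 4 * 4 * 4 * 4 * 4 * 4 * exponent(4, 0)
= 4 * 4 * 4 * 4 * 4 * 4 * 4 * 1
= 16384


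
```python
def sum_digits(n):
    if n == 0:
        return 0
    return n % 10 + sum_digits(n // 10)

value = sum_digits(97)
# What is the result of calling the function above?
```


sum_digits(97)
= 7 + sum_digits(9)
= 7 + 9 + sum_digits(0)
= 7 + 9 + 0
= 16


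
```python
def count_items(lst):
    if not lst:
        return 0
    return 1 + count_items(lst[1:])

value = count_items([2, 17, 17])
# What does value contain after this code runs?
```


count_items([2, 17, 17])
= 1 + count_items([17, 17])
= 1 + 1 + count_items([17])
= 1 + 1 + 1 + count_items([])
= 1 + 1 + 1 + 0
= 3


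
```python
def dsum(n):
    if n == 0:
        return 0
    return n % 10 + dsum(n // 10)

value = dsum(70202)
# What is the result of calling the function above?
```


dsum(70202)
= 2 + dsum(7020)
= 2 + 0 + dsum(702)
= 2 + 0 + 2 + dsum(70)
= 2 + 0 + 2 + 0 + dsum(7)
= 2 + 0 + 2 + 0 + 7 + dsum(0)
= 2 + 0 + 2 + 0 + 7 + 0
= 11


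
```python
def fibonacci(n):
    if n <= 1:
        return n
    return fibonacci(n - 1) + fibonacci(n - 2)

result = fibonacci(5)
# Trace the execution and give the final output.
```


fibonacci(5)
= fibonacci(4) + fibonacci(3)
= (fibonacci(3) + fibonacci(2)) + fibonacci(3)
Computing bottom-up: fibonacci(0)=0, fibonacci(1)=1, fibonacci(2)=1, fibonacci(3)=2, fibonacci(4)=3, fibonacci(5)=5
= 5


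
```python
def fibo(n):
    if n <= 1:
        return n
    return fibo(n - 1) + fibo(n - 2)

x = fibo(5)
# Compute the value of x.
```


fibo(5)
= fibo(4) + fibo(3)
= (fibo(3) + fibo(2)) + fibo(3)
Computing bottom-up: fibo(0)=0, fibo(1)=1, fibo(2)=1, fibo(3)=2, fibo(4)=3, fibo(5)=5
= 5


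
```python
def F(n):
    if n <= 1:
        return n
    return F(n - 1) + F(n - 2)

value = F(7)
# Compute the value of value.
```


F(7)
= F(6) + F(5)
= (F(5) + F(4)) + F(5)
Computing bottom-up: F(0)=0, F(1)=1, F(2)=1, F(3)=2, F(4)=3, F(5)=5, F(6)=8, F(7)=13
= 13


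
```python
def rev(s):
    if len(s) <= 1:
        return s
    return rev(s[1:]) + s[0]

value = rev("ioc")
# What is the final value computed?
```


rev("ioc")
= rev("oc") + "i"
= rev("c") + "o" + "i"
= "c" + "o" + "i"
= "coi"


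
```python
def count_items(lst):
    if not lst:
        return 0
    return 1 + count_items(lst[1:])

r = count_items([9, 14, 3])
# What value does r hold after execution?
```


count_items([9, 14, 3])
= 1 + count_items([14, 3])
= 1 + 1 + count_items([3])
= 1 + 1 + 1 + count_items([])
= 1 + 1 + 1 + 0
= 3


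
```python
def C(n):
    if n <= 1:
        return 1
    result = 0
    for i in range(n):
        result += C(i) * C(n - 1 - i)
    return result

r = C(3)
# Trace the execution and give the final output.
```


C(3)
= sum of C(i) * C(3-1-i) for i in 0..2
First compute sub-values bottom-up:
  C(0) = 1, C(1) = 1
  C(2) = 1*1 + 1*1 = 2
Now C(3):
  C(0)*C(2) = 1*2 = 2
  C(1)*C(1) = 1*1 = 1
  C(2)*C(0) = 2*1 = 2
= 2 + 1 + 2
= 5


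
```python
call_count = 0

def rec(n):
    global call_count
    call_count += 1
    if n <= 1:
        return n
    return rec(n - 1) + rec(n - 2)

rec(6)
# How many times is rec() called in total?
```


rec(6) calls rec(5) and rec(4); each non-base call branches into two more.
Let C(k) = total number of calls made by rec(k), including the call to rec(k) itself.
Base cases: C(0) = 1, C(1) = 1
Recurrence: C(k) = 1 + C(k-1) + C(k-2)
  C(2) = 1 + C(1) + C(0) = 1 + 1 + 1 = 3
  C(3) = 1 + C(2) + C(1) = 1 + 3 + 1 = 5
  C(4) = 1 + C(3) + C(2) = 1 + 5 + 3 = 9
  C(5) = 1 + C(4) + C(3) = 1 + 9 + 5 = 15
  C(6) = 1 + C(5) + C(4) = 1 + 15 + 9 = 25
Total calls = C(6) = 25


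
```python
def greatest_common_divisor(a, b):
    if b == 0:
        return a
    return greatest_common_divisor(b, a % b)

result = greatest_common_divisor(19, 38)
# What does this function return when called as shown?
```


greatest_common_divisor(19, 38)
= greatest_common_divisor(38, 19 % 38) = greatest_common_divisor(38, 19)
= greatest_common_divisor(19, 38 % 19) = greatest_common_divisor(19, 0)
b == 0, return a = 19


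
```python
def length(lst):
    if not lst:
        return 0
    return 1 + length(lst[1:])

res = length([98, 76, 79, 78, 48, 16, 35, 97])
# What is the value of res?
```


length([98, 76, 79, 78, 48, 16, 35, 97])
= 1 + length([76, 79, 78, 48, 16, 35, 97])
= 1 + 1 + length([79, 78, 48, 16, 35, 97])
= 1 + 1 + 1 + length([78, 48, 16, 35, 97])
= 1 + 1 + 1 + 1 + length([48, 16, 35, 97])
= 1 + 1 + 1 + 1 + 1 + length([16, 35, 97])
= 1 + 1 + 1 + 1 + 1 + 1 + length([35, 97])
= 1 + 1 + 1 + 1 + 1 + 1 + 1 + length([97])
= 1 + 1 + 1 + 1 + 1 + 1 + 1 + 1 + length([])
= 1 + 1 + 1 + 1 + 1 + 1 + 1 + 1 + 0
= 8


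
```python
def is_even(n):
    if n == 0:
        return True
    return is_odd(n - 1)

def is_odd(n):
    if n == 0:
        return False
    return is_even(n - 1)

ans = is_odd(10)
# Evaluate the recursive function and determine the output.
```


is_odd(10)
= is_even(9)
= is_odd(8)
= is_even(7)
= is_odd(6)
= is_even(5)
= is_odd(4)
= is_even(3)
= is_odd(2)
= is_even(1)
= is_odd(0)
n == 0: return False
= False


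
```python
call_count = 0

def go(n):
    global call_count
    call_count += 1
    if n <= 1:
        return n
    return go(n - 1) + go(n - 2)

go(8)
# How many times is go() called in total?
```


go(8) calls go(7) and go(6); each non-base call branches into two more.
Let C(k) = total number of calls made by go(k), including the call to go(k) itself.
Base cases: C(0) = 1, C(1) = 1
Recurrence: C(k) = 1 + C(k-1) + C(k-2)
  C(2) = 1 + C(1) + C(0) = 1 + 1 + 1 = 3
  C(3) = 1 + C(2) + C(1) = 1 + 3 + 1 = 5
  C(4) = 1 + C(3) + C(2) = 1 + 5 + 3 = 9
  C(5) = 1 + C(4) + C(3) = 1 + 9 + 5 = 15
  C(6) = 1 + C(5) + C(4) = 1 + 15 + 9 = 25
  C(7) = 1 + C(6) + C(5) = 1 + 25 + 15 = 41
  C(8) = 1 + C(7) + C(6) = 1 + 41 + 25 = 67
Total calls = C(8) = 67


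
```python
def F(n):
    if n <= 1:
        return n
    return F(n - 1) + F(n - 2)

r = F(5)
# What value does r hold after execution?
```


F(5)
= F(4) + F(3)
= (F(3) + F(2)) + F(3)
Computing bottom-up: F(0)=0, F(1)=1, F(2)=1, F(3)=2, F(4)=3, F(5)=5
= 5


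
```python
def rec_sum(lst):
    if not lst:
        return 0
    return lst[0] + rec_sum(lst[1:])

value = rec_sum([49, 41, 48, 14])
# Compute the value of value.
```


rec_sum([49, 41, 48, 14])
= 49 + rec_sum([41, 48, 14])
= 49 + 41 + rec_sum([48, 14])
= 49 + 41 + 48 + rec_sum([14])
= 49 + 41 + 48 + 14 + rec_sum([])
= 49 + 41 + 48 + 14 + 0
= 152


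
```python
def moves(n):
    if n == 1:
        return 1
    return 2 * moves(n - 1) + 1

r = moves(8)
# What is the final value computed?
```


moves(8)
= 2 * moves(7) + 1
= 2 * (2 * moves(6) + 1) + 1
= 2 * (2 * (2 * moves(5) + 1) + 1) + 1
= 2 * (2 * (2 * (2 * moves(4) + 1) + 1) + 1) + 1
= 2 * (2 * (2 * (2 * (2 * moves(3) + 1) + 1) + 1) + 1) + 1
= 2 * (2 * (2 * (2 * (2 * (2 * moves(2) + 1) + 1) + 1) + 1) + 1) + 1
= 2 * (2 * (2 * (2 * (2 * (2 * (2 * moves(1) + 1) + 1) + 1) + 1) + 1) + 1) + 1
Now compute bottom-up:
moves(1) = 1
moves(2) = 2 * 1 + 1 = 3
moves(3) = 2 * 3 + 1 = 7
moves(4) = 2 * 7 + 1 = 15
moves(5) = 2 * 15 + 1 = 31
moves(6) = 2 * 31 + 1 = 63
moves(7) = 2 * 63 + 1 = 127
moves(8) = 2 * 127 + 1 = 255
= 255


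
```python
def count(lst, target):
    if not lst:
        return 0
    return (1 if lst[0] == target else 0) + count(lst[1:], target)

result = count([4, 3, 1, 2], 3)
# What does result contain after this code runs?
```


count([4, 3, 1, 2], 3)
lst[0]=4 != 3: 0 + count([3, 1, 2], 3)
lst[0]=3 == 3: 1 + count([1, 2], 3)
lst[0]=1 != 3: 0 + count([2], 3)
lst[0]=2 != 3: 0 + count([], 3)
= 1


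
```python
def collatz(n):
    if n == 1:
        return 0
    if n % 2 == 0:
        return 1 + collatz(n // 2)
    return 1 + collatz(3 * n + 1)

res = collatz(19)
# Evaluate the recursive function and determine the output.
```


collatz(19)
19 is odd -> 3*19+1 = 58 -> collatz(58)
58 is even -> collatz(29)
29 is odd -> 3*29+1 = 88 -> collatz(88)
88 is even -> collatz(44)
44 is even -> collatz(22)
22 is even -> collatz(11)
11 is odd -> 3*11+1 = 34 -> collatz(34)
34 is even -> collatz(17)
17 is odd -> 3*17+1 = 52 -> collatz(52)
52 is even -> collatz(26)
26 is even -> collatz(13)
13 is odd -> 3*13+1 = 40 -> collatz(40)
40 is even -> collatz(20)
20 is even -> collatz(10)
10 is even -> collatz(5)
5 is odd -> 3*5+1 = 16 -> collatz(16)
16 is even -> collatz(8)
8 is even -> collatz(4)
4 is even -> collatz(2)
2 is even -> collatz(1)
Reached 1 after 20 steps
= 20


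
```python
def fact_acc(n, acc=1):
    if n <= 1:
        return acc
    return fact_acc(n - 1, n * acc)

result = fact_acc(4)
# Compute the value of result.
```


fact_acc(4, 1)
= fact_acc(3, 4 * 1) = fact_acc(3, 4)
= fact_acc(2, 3 * 4) = fact_acc(2, 12)
= fact_acc(1, 2 * 12) = fact_acc(1, 24)
n <= 1, return acc = 24


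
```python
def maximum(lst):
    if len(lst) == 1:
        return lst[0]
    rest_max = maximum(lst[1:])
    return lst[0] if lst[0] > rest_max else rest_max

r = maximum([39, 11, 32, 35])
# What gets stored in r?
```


maximum([39, 11, 32, 35])
= compare 39 with maximum([11, 32, 35])
= compare 11 with maximum([32, 35])
= compare 32 with maximum([35])
Base: maximum([35]) = 35
compare 32 with 35: max = 35
compare 11 with 35: max = 35
compare 39 with 35: max = 39
= 39


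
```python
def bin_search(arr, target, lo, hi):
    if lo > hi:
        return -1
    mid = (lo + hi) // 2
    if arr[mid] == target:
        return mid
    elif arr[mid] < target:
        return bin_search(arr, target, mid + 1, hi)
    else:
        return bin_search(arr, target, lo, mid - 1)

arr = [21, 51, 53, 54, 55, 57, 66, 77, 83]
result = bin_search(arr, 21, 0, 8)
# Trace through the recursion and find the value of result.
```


bin_search(arr, 21, 0, 8)
lo=0, hi=8, mid=4, arr[mid]=55
55 > 21, search left half
lo=0, hi=3, mid=1, arr[mid]=51
51 > 21, search left half
lo=0, hi=0, mid=0, arr[mid]=21
arr[0] == 21, found at index 0
= 0


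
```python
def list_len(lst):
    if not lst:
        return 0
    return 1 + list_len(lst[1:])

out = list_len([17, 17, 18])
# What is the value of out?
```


list_len([17, 17, 18])
= 1 + list_len([17, 18])
= 1 + 1 + list_len([18])
= 1 + 1 + 1 + list_len([])
= 1 + 1 + 1 + 0
= 3


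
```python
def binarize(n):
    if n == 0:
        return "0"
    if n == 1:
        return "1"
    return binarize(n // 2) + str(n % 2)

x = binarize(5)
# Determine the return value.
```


binarize(5)
= binarize(2) + "1"
= binarize(1) + "0" + "1"
= "1" + "0" + "1"
= "101"


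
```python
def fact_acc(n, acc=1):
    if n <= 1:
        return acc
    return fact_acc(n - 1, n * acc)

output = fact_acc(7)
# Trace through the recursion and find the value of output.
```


fact_acc(7, 1)
= fact_acc(6, 7 * 1) = fact_acc(6, 7)
= fact_acc(5, 6 * 7) = fact_acc(5, 42)
= fact_acc(4, 5 * 42) = fact_acc(4, 210)
= fact_acc(3, 4 * 210) = fact_acc(3, 840)
= fact_acc(2, 3 * 840) = fact_acc(2, 2520)
= fact_acc(1, 2 * 2520) = fact_acc(1, 5040)
n <= 1, return acc = 5040


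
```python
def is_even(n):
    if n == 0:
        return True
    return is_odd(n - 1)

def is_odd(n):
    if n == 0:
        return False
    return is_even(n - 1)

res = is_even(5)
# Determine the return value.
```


is_even(5)
= is_odd(4)
= is_even(3)
= is_odd(2)
= is_even(1)
= is_odd(0)
n == 0: return False
= False


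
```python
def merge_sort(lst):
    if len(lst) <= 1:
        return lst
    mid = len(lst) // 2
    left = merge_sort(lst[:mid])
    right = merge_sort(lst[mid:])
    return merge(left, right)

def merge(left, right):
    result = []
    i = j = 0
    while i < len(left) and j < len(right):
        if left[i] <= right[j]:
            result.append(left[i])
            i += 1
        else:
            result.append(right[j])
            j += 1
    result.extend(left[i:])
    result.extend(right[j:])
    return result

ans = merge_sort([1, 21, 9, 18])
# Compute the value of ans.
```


merge_sort([1, 21, 9, 18])
Split into [1, 21] and [9, 18]
Left sorted: [1, 21]
Right sorted: [9, 18]
Merge [1, 21] and [9, 18]
= [1, 9, 18, 21]


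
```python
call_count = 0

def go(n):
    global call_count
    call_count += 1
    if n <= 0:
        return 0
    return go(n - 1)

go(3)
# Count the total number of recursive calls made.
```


go(3) calls go(2) calls ... calls go(0)
Total calls: 3 + 1 (for base case) = 4


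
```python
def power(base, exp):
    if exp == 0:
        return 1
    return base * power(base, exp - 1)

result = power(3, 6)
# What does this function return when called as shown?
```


power(3, 6)
= 3 * power(3, 5)
= 3 * 3 * power(3, 4)
= 3 * 3 * 3 * power(3, 3)
= 3 * 3 * 3 * 3 * power(3, 2)
= 3 * 3 * 3 * 3 * 3 * power(3, 1)
= 3 * 3 * 3 * 3 * 3 * 3 * power(3, 0)
= 3 * 3 * 3 * 3 * 3 * 3 * 1
= 729


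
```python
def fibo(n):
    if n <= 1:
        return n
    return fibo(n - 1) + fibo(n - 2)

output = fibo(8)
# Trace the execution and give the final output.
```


fibo(8)
= fibo(7) + fibo(6)
= (fibo(6) + fibo(5)) + fibo(6)
Computing bottom-up: fibo(0)=0, fibo(1)=1, fibo(2)=1, fibo(3)=2, fibo(4)=3, fibo(5)=5, fibo(6)=8, fibo(7)=13, fibo(8)=21
= 21


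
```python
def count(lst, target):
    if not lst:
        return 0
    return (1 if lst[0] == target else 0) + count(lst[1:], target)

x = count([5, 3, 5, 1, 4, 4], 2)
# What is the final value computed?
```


count([5, 3, 5, 1, 4, 4], 2)
lst[0]=5 != 2: 0 + count([3, 5, 1, 4, 4], 2)
lst[0]=3 != 2: 0 + count([5, 1, 4, 4], 2)
lst[0]=5 != 2: 0 + count([1, 4, 4], 2)
lst[0]=1 != 2: 0 + count([4, 4], 2)
lst[0]=4 != 2: 0 + count([4], 2)
lst[0]=4 != 2: 0 + count([], 2)
= 0


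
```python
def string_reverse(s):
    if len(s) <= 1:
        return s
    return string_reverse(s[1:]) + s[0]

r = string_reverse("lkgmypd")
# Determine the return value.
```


string_reverse("lkgmypd")
= string_reverse("kgmypd") + "l"
= string_reverse("gmypd") + "k" + "l"
= string_reverse("mypd") + "g" + "k" + "l"
= string_reverse("ypd") + "m" + "g" + "k" + "l"
= string_reverse("pd") + "y" + "m" + "g" + "k" + "l"
= string_reverse("d") + "p" + "y" + "m" + "g" + "k" + "l"
= "d" + "p" + "y" + "m" + "g" + "k" + "l"
= "dpymgkl"


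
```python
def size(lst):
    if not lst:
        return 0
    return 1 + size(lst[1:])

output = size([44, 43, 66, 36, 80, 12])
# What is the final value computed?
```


size([44, 43, 66, 36, 80, 12])
= 1 + size([43, 66, 36, 80, 12])
= 1 + 1 + size([66, 36, 80, 12])
= 1 + 1 + 1 + size([36, 80, 12])
= 1 + 1 + 1 + 1 + size([80, 12])
= 1 + 1 + 1 + 1 + 1 + size([12])
= 1 + 1 + 1 + 1 + 1 + 1 + size([])
= 1 + 1 + 1 + 1 + 1 + 1 + 0
= 6


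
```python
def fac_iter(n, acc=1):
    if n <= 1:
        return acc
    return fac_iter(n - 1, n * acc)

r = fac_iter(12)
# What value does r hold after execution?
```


fac_iter(12, 1)
= fac_iter(11, 12 * 1) = fac_iter(11, 12)
= fac_iter(10, 11 * 12) = fac_iter(10, 132)
= fac_iter(9, 10 * 132) = fac_iter(9, 1320)
= fac_iter(8, 9 * 1320) = fac_iter(8, 11880)
= fac_iter(7, 8 * 11880) = fac_iter(7, 95040)
= fac_iter(6, 7 * 95040) = fac_iter(6, 665280)
= fac_iter(5, 6 * 665280) = fac_iter(5, 3991680)
= fac_iter(4, 5 * 3991680) = fac_iter(4, 19958400)
= fac_iter(3, 4 * 19958400) = fac_iter(3, 79833600)
= fac_iter(2, 3 * 79833600) = fac_iter(2, 239500800)
= fac_iter(1, 2 * 239500800) = fac_iter(1, 479001600)
n <= 1, return acc = 479001600


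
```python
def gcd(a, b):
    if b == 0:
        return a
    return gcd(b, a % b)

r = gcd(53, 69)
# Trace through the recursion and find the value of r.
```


gcd(53, 69)
= gcd(69, 53 % 69) = gcd(69, 53)
= gcd(53, 69 % 53) = gcd(53, 16)
= gcd(16, 53 % 16) = gcd(16, 5)
= gcd(5, 16 % 5) = gcd(5, 1)
= gcd(1, 5 % 1) = gcd(1, 0)
b == 0, return a = 1


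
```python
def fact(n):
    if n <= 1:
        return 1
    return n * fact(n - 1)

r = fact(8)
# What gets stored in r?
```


fact(8)
= 8 * fact(7)
= 8 * 7 * fact(6)
= 8 * 7 * 6 * fact(5)
= 8 * 7 * 6 * 5 * fact(4)
= 8 * 7 * 6 * 5 * 4 * fact(3)
= 8 * 7 * 6 * 5 * 4 * 3 * fact(2)
= 8 * 7 * 6 * 5 * 4 * 3 * 2 * fact(1)
= 8 * 7 * 6 * 5 * 4 * 3 * 2 * 1
= 40320


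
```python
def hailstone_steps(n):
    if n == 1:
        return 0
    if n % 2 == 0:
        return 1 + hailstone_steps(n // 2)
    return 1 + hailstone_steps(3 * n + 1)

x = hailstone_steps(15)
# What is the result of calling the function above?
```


hailstone_steps(15)
15 is odd -> 3*15+1 = 46 -> hailstone_steps(46)
46 is even -> hailstone_steps(23)
23 is odd -> 3*23+1 = 70 -> hailstone_steps(70)
70 is even -> hailstone_steps(35)
35 is odd -> 3*35+1 = 106 -> hailstone_steps(106)
106 is even -> hailstone_steps(53)
53 is odd -> 3*53+1 = 160 -> hailstone_steps(160)
160 is even -> hailstone_steps(80)
80 is even -> hailstone_steps(40)
40 is even -> hailstone_steps(20)
20 is even -> hailstone_steps(10)
10 is even -> hailstone_steps(5)
5 is odd -> 3*5+1 = 16 -> hailstone_steps(16)
16 is even -> hailstone_steps(8)
8 is even -> hailstone_steps(4)
4 is even -> hailstone_steps(2)
2 is even -> hailstone_steps(1)
Reached 1 after 17 steps
= 17


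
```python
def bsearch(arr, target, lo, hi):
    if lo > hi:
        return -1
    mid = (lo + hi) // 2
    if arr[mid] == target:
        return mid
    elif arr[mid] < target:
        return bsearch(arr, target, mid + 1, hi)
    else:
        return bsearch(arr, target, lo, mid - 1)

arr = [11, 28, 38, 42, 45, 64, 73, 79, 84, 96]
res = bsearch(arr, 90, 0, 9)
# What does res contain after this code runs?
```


bsearch(arr, 90, 0, 9)
lo=0, hi=9, mid=4, arr[mid]=45
45 < 90, search right half
lo=5, hi=9, mid=7, arr[mid]=79
79 < 90, search right half
lo=8, hi=9, mid=8, arr[mid]=84
84 < 90, search right half
lo=9, hi=9, mid=9, arr[mid]=96
96 > 90, search left half
lo > hi, target not found, return -1
= -1


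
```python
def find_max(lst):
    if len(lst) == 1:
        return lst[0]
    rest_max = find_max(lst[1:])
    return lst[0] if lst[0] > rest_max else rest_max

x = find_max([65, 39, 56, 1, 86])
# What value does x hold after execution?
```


find_max([65, 39, 56, 1, 86])
= compare 65 with find_max([39, 56, 1, 86])
= compare 39 with find_max([56, 1, 86])
= compare 56 with find_max([1, 86])
= compare 1 with find_max([86])
Base: find_max([86]) = 86
compare 1 with 86: max = 86
compare 56 with 86: max = 86
compare 39 with 86: max = 86
compare 65 with 86: max = 86
= 86


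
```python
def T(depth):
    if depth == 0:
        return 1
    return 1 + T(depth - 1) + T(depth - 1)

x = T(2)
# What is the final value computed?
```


T(2)
= 1 + T(1) + T(1)
= 1 + 2 * T(1)
T(k) = 2^(k+1) - 1
T(0) = 1
T(1) = 3
T(2) = 7
T(2) = 2^3 - 1 = 7


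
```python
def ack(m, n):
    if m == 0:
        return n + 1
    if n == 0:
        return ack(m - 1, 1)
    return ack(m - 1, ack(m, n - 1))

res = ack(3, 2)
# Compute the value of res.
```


ack(3, 2)
= ack(2, ack(3, 1))
First compute ack(3, 1) = 13
= ack(2, 13)
= 29


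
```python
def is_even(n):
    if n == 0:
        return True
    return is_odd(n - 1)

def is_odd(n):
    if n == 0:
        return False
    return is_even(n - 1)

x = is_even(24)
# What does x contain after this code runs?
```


is_even(24)
= is_odd(23)
= is_even(22)
= is_odd(21)
= is_even(20)
= is_odd(19)
= is_even(18)
= is_odd(17)
= is_even(16)
= is_odd(15)
= is_even(14)
= is_odd(13)
= is_even(12)
= is_odd(11)
= is_even(10)
= is_odd(9)
= is_even(8)
= is_odd(7)
= is_even(6)
= is_odd(5)
= is_even(4)
= is_odd(3)
= is_even(2)
= is_odd(1)
= is_even(0)
n == 0: return True
= True


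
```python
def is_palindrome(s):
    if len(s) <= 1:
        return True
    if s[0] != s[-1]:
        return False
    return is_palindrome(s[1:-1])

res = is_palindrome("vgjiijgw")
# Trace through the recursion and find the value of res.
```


is_palindrome("vgjiijgw")
"vgjiijgw": s[0]='v' != s[-1]='w' -> False
= False


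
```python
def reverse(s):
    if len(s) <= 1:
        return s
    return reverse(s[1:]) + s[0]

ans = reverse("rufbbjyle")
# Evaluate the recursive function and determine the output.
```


reverse("rufbbjyle")
= reverse("ufbbjyle") + "r"
= reverse("fbbjyle") + "u" + "r"
= reverse("bbjyle") + "f" + "u" + "r"
= reverse("bjyle") + "b" + "f" + "u" + "r"
= reverse("jyle") + "b" + "b" + "f" + "u" + "r"
= reverse("yle") + "j" + "b" + "b" + "f" + "u" + "r"
= reverse("le") + "y" + "j" + "b" + "b" + "f" + "u" + "r"
= reverse("e") + "l" + "y" + "j" + "b" + "b" + "f" + "u" + "r"
= "e" + "l" + "y" + "j" + "b" + "b" + "f" + "u" + "r"
= "elyjbbfur"


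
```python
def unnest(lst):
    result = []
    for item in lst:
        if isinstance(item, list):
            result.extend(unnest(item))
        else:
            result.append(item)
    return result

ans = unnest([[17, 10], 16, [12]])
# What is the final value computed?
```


unnest([[17, 10], 16, [12]])
Processing each element:
  [17, 10] is a list -> unnest recursively -> [17, 10]
  16 is not a list -> append 16
  [12] is a list -> unnest recursively -> [12]
= [17, 10, 16, 12]


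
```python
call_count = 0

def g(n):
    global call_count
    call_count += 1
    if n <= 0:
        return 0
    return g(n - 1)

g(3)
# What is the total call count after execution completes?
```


g(3) calls g(2) calls ... calls g(0)
Total calls: 3 + 1 (for base case) = 4


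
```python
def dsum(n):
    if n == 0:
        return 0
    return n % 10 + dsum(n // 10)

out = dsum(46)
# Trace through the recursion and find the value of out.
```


dsum(46)
= 6 + dsum(4)
= 6 + 4 + dsum(0)
= 6 + 4 + 0
= 10


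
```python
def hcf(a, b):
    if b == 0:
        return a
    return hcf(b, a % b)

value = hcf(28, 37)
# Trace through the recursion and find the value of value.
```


hcf(28, 37)
= hcf(37, 28 % 37) = hcf(37, 28)
= hcf(28, 37 % 28) = hcf(28, 9)
= hcf(9, 28 % 9) = hcf(9, 1)
= hcf(1, 9 % 1) = hcf(1, 0)
b == 0, return a = 1


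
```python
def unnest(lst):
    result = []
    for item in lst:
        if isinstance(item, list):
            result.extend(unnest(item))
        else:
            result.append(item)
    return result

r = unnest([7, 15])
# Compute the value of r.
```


unnest([7, 15])
Processing each element:
  7 is not a list -> append 7
  15 is not a list -> append 15
= [7, 15]


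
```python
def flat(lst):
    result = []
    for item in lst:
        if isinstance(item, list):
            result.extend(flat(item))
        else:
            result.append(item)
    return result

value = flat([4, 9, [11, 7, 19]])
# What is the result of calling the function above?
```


flat([4, 9, [11, 7, 19]])
Processing each element:
  4 is not a list -> append 4
  9 is not a list -> append 9
  [11, 7, 19] is a list -> flat recursively -> [11, 7, 19]
= [4, 9, 11, 7, 19]


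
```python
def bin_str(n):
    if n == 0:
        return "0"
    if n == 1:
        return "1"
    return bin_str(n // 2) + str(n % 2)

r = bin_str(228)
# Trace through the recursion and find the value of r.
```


bin_str(228)
= bin_str(114) + "0"
= bin_str(57) + "0" + "0"
= bin_str(28) + "1" + "0" + "0"
= bin_str(14) + "0" + "1" + "0" + "0"
= bin_str(7) + "0" + "0" + "1" + "0" + "0"
= bin_str(3) + "1" + "0" + "0" + "1" + "0" + "0"
= bin_str(1) + "1" + "1" + "0" + "0" + "1" + "0" + "0"
= "1" + "1" + "1" + "0" + "0" + "1" + "0" + "0"
= "11100100"


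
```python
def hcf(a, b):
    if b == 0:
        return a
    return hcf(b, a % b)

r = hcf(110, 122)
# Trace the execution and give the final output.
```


hcf(110, 122)
= hcf(122, 110 % 122) = hcf(122, 110)
= hcf(110, 122 % 110) = hcf(110, 12)
= hcf(12, 110 % 12) = hcf(12, 2)
= hcf(2, 12 % 2) = hcf(2, 0)
b == 0, return a = 2


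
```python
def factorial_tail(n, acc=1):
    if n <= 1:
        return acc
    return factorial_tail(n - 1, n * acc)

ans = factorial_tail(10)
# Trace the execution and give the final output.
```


factorial_tail(10, 1)
= factorial_tail(9, 10 * 1) = factorial_tail(9, 10)
= factorial_tail(8, 9 * 10) = factorial_tail(8, 90)
= factorial_tail(7, 8 * 90) = factorial_tail(7, 720)
= factorial_tail(6, 7 * 720) = factorial_tail(6, 5040)
= factorial_tail(5, 6 * 5040) = factorial_tail(5, 30240)
= factorial_tail(4, 5 * 30240) = factorial_tail(4, 151200)
= factorial_tail(3, 4 * 151200) = factorial_tail(3, 604800)
= factorial_tail(2, 3 * 604800) = factorial_tail(2, 1814400)
= factorial_tail(1, 2 * 1814400) = factorial_tail(1, 3628800)
n <= 1, return acc = 3628800


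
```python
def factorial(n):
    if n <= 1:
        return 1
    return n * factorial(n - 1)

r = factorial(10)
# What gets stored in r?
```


factorial(10)
= 10 * factorial(9)
= 10 * 9 * factorial(8)
= 10 * 9 * 8 * factorial(7)
= 10 * 9 * 8 * 7 * factorial(6)
= 10 * 9 * 8 * 7 * 6 * factorial(5)
= 10 * 9 * 8 * 7 * 6 * 5 * factorial(4)
= 10 * 9 * 8 * 7 * 6 * 5 * 4 * factorial(3)
= 10 * 9 * 8 * 7 * 6 * 5 * 4 * 3 * factorial(2)
= 10 * 9 * 8 * 7 * 6 * 5 * 4 * 3 * 2 * factorial(1)
= 10 * 9 * 8 * 7 * 6 * 5 * 4 * 3 * 2 * 1
= 3628800


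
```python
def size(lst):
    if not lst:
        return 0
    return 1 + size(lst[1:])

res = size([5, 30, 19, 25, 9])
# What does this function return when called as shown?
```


size([5, 30, 19, 25, 9])
= 1 + size([30, 19, 25, 9])
= 1 + 1 + size([19, 25, 9])
= 1 + 1 + 1 + size([25, 9])
= 1 + 1 + 1 + 1 + size([9])
= 1 + 1 + 1 + 1 + 1 + size([])
= 1 + 1 + 1 + 1 + 1 + 0
= 5


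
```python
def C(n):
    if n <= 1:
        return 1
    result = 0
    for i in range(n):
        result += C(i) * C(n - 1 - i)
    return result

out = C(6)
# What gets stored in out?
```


C(6)
= sum of C(i) * C(6-1-i) for i in 0..5
First compute sub-values bottom-up:
  C(0) = 1, C(1) = 1
  C(2) = 1*1 + 1*1 = 2
  C(3) = 1*2 + 1*1 + 2*1 = 5
  C(4) = 1*5 + 1*2 + 2*1 + 5*1 = 14
  C(5) = 1*14 + 1*5 + 2*2 + 5*1 + 14*1 = 42
Now C(6):
  C(0)*C(5) = 1*42 = 42
  C(1)*C(4) = 1*14 = 14
  C(2)*C(3) = 2*5 = 10
  C(3)*C(2) = 5*2 = 10
  C(4)*C(1) = 14*1 = 14
  C(5)*C(0) = 42*1 = 42
= 42 + 14 + 10 + 10 + 14 + 42
= 132


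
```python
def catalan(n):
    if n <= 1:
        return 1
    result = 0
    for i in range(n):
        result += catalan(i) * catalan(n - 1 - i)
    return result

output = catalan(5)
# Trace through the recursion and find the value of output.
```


catalan(5)
= sum of catalan(i) * catalan(5-1-i) for i in 0..4
First compute sub-values bottom-up:
  catalan(0) = 1, catalan(1) = 1
  catalan(2) = 1*1 + 1*1 = 2
  catalan(3) = 1*2 + 1*1 + 2*1 = 5
  catalan(4) = 1*5 + 1*2 + 2*1 + 5*1 = 14
Now catalan(5):
  catalan(0)*catalan(4) = 1*14 = 14
  catalan(1)*catalan(3) = 1*5 = 5
  catalan(2)*catalan(2) = 2*2 = 4
  catalan(3)*catalan(1) = 5*1 = 5
  catalan(4)*catalan(0) = 14*1 = 14
= 14 + 5 + 4 + 5 + 14
= 42


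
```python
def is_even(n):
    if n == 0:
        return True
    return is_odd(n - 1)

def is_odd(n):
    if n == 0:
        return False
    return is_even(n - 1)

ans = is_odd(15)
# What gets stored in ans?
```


is_odd(15)
= is_even(14)
= is_odd(13)
= is_even(12)
= is_odd(11)
= is_even(10)
= is_odd(9)
= is_even(8)
= is_odd(7)
= is_even(6)
= is_odd(5)
= is_even(4)
= is_odd(3)
= is_even(2)
= is_odd(1)
= is_even(0)
n == 0: return True
= True


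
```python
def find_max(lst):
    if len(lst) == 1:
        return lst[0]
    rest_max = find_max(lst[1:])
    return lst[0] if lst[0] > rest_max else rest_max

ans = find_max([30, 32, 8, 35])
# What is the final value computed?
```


find_max([30, 32, 8, 35])
= compare 30 with find_max([32, 8, 35])
= compare 32 with find_max([8, 35])
= compare 8 with find_max([35])
Base: find_max([35]) = 35
compare 8 with 35: max = 35
compare 32 with 35: max = 35
compare 30 with 35: max = 35
= 35


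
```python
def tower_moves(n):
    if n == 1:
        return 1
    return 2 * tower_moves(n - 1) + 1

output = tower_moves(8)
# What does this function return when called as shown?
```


tower_moves(8)
= 2 * tower_moves(7) + 1
= 2 * (2 * tower_moves(6) + 1) + 1
= 2 * (2 * (2 * tower_moves(5) + 1) + 1) + 1
= 2 * (2 * (2 * (2 * tower_moves(4) + 1) + 1) + 1) + 1
= 2 * (2 * (2 * (2 * (2 * tower_moves(3) + 1) + 1) + 1) + 1) + 1
= 2 * (2 * (2 * (2 * (2 * (2 * tower_moves(2) + 1) + 1) + 1) + 1) + 1) + 1
= 2 * (2 * (2 * (2 * (2 * (2 * (2 * tower_moves(1) + 1) + 1) + 1) + 1) + 1) + 1) + 1
Now compute bottom-up:
tower_moves(1) = 1
tower_moves(2) = 2 * 1 + 1 = 3
tower_moves(3) = 2 * 3 + 1 = 7
tower_moves(4) = 2 * 7 + 1 = 15
tower_moves(5) = 2 * 15 + 1 = 31
tower_moves(6) = 2 * 31 + 1 = 63
tower_moves(7) = 2 * 63 + 1 = 127
tower_moves(8) = 2 * 127 + 1 = 255
= 255


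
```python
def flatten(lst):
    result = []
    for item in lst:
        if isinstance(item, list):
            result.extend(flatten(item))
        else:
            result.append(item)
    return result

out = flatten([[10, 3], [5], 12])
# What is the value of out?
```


flatten([[10, 3], [5], 12])
Processing each element:
  [10, 3] is a list -> flatten recursively -> [10, 3]
  [5] is a list -> flatten recursively -> [5]
  12 is not a list -> append 12
= [10, 3, 5, 12]


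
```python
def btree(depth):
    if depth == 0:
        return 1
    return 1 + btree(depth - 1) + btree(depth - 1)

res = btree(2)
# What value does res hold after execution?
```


btree(2)
= 1 + btree(1) + btree(1)
= 1 + 2 * btree(1)
btree(k) = 2^(k+1) - 1
btree(0) = 1
btree(1) = 3
btree(2) = 7
btree(2) = 2^3 - 1 = 7


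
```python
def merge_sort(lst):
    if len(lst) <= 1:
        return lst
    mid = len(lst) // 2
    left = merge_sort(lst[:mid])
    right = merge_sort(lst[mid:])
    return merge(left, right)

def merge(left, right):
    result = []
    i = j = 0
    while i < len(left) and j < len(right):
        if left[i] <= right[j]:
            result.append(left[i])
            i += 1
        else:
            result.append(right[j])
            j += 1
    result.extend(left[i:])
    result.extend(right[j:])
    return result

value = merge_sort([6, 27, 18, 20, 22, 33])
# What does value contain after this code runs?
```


merge_sort([6, 27, 18, 20, 22, 33])
Split into [6, 27, 18] and [20, 22, 33]
Left sorted: [6, 18, 27]
Right sorted: [20, 22, 33]
Merge [6, 18, 27] and [20, 22, 33]
= [6, 18, 20, 22, 27, 33]
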